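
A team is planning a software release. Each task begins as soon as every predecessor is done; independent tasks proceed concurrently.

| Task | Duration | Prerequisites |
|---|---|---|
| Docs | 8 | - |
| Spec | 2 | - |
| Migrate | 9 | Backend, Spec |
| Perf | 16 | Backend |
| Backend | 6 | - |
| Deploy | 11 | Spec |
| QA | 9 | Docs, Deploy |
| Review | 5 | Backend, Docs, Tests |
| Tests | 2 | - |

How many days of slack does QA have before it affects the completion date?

0

Critical path: Spec→Deploy→QA = 2+11+9 = 22, so the finish is 22 days.
Longest path through QA: 22 days (earliest finish 22, latest finish 22).
Slack of QA = 13 − 13 = 0 days.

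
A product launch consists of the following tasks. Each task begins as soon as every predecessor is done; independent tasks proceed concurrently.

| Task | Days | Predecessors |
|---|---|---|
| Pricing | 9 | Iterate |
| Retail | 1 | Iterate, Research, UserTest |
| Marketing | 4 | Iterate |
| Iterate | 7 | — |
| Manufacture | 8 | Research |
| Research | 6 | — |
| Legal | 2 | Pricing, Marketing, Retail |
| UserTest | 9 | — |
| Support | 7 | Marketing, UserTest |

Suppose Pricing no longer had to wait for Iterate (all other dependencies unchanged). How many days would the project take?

With the dependency in place, Iterate→Pricing→Legal = 7+9+2 = 18 sets the finish at 18 days.
Without Iterate→Pricing, Pricing's earliest start moves from 7 to 0.
New critical path: Iterate→Marketing→Support = 7+4+7 = 18 ⇒ 18 days.

18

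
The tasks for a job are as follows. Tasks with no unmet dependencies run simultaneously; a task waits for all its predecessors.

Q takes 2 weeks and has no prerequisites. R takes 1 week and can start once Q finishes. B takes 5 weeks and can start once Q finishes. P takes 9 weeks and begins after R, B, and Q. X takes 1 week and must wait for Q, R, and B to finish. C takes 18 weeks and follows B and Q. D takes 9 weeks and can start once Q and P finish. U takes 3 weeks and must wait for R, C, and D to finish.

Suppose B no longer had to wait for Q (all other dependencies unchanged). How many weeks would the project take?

With the dependency in place, Q→B→P→D→U = 2+5+9+9+3 = 28 sets the finish at 28 weeks.
Without Q→B, B's earliest start moves from 2 to 0.
New critical path: B→P→D→U = 5+9+9+3 = 26 ⇒ 26 weeks.

26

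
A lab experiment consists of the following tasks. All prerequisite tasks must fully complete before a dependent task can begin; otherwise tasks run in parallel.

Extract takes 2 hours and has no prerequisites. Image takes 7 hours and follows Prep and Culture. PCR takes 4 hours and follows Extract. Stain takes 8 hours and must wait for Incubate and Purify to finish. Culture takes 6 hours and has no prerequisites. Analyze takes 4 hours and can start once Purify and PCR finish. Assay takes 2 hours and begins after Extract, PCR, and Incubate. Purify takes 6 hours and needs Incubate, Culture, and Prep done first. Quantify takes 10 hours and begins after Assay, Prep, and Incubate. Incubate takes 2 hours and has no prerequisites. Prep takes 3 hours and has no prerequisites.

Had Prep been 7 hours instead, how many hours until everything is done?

The binding path is Culture→Purify→Stain = 6+6+8 = 20; finish at 20 hours.
Prep has 3 hours of float (longest path through it is 17).
Now Prep→Purify→Stain = 7+6+8 = 21 is longest, so the finish becomes 21 hours.

21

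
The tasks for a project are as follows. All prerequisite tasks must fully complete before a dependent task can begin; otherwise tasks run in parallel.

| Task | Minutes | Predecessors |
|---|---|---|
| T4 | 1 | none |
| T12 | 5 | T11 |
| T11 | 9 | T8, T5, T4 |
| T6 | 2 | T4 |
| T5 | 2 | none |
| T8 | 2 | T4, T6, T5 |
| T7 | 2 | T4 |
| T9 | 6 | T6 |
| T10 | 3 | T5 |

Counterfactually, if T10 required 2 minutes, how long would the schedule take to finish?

The binding path is T4→T6→T8→T11→T12 = 1+2+2+9+5 = 19; finish at 19 minutes.
T10 is off the critical path — its longest chain is 5 minutes, giving 14 of slack.
No other chain overtakes it, so the finish is 19 minutes.

19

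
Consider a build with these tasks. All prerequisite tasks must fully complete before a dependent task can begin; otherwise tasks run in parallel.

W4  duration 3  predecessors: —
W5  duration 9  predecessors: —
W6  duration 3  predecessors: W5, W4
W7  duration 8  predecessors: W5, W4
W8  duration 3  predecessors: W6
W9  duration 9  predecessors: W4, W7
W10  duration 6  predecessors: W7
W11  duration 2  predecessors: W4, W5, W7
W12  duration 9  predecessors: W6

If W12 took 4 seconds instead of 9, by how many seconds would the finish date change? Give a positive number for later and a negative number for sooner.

The binding path is W5→W7→W9 = 9+8+9 = 26; finish at 26 seconds.
The longest path through W12 is only 21 seconds, so W12 has float 5.
No other chain overtakes it, so the finish is 26 seconds.
Change in finish: 26 − 26 = +0 seconds.

0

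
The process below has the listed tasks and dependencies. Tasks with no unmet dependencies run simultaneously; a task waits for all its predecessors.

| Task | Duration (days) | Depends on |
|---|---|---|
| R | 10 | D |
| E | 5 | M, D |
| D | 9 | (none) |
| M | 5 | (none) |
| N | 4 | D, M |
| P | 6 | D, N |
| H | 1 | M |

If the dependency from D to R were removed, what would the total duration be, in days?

19

Before: longest chain D→R = 9+10 = 19, finish 19.
Without D→R, R's earliest start moves from 9 to 0.
After: D→N→P = 9+4+6 = 19 → 19 days.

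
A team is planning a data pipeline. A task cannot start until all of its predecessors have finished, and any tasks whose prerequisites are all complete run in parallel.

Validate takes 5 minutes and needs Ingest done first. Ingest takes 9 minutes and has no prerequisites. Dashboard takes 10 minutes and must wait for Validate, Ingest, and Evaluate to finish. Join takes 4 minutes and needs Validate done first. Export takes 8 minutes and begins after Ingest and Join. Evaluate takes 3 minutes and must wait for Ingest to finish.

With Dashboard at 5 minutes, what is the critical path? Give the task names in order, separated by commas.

Ingest, Validate, Join, Export

The binding path is Ingest→Validate→Join→Export = 9+5+4+8 = 26; finish at 26 minutes.
Dashboard has 2 minutes of float (longest path through it is 24).
No other chain overtakes it, so the finish is 26 minutes.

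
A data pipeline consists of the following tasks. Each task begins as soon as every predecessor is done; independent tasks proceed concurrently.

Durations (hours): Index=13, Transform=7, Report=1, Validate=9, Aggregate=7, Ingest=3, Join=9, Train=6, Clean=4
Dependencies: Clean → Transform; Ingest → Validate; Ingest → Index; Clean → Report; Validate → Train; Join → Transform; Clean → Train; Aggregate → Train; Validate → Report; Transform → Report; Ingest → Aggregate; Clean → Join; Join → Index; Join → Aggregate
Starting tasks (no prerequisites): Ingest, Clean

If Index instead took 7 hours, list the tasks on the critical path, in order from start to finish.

Clean, Join, Aggregate, Train

Baseline: Clean→Join→Index = 4+9+13 = 26 → 26 hours.
Index lies on that path, so at 7 hours the path becomes 20 hours.
Now Clean→Join→Aggregate→Train = 4+9+7+6 = 26 is longest, so the finish becomes 26 hours.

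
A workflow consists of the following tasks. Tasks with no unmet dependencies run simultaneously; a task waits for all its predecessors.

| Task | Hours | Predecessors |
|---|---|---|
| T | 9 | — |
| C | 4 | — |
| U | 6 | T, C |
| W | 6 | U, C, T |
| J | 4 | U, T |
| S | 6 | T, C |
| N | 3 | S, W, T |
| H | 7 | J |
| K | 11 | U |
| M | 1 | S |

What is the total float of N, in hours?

T→U→J→H = 9+6+4+7 = 26 sets the makespan at 26 hours.
Longest path through N: 24 hours (earliest finish 24, latest finish 26).
So N can slip 26 − 24 = 2 hours.

2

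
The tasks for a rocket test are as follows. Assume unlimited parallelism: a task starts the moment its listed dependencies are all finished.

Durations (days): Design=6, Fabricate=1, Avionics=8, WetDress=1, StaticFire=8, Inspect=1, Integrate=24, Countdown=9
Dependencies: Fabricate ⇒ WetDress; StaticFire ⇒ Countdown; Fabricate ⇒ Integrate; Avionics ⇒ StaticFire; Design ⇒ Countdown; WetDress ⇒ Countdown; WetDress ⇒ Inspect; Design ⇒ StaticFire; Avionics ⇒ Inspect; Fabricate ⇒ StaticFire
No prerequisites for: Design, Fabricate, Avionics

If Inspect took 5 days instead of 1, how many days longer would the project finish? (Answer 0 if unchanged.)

Baseline: Fabricate→Integrate = 1+24 = 25 → 25 days.
The longest path through Inspect is only 9 days, so Inspect has float 16.
That remains the longest chain; total 25 days.
Change in finish: 25 − 25 = +0 days.

0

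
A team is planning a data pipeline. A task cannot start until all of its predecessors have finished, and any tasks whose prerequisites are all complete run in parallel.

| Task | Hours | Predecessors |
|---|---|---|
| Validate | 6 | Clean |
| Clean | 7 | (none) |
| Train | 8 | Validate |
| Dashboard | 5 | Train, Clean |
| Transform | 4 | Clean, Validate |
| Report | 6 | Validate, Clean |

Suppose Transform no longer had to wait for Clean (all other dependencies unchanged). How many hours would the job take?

26

Before: longest chain Clean→Validate→Train→Dashboard = 7+6+8+5 = 26, finish 26.
Dropping Clean→Transform doesn't change Transform's earliest start (13); another predecessor still binds.
The longest chain is now Clean→Validate→Train→Dashboard = 7+6+8+5 = 26, so the job takes 26 hours.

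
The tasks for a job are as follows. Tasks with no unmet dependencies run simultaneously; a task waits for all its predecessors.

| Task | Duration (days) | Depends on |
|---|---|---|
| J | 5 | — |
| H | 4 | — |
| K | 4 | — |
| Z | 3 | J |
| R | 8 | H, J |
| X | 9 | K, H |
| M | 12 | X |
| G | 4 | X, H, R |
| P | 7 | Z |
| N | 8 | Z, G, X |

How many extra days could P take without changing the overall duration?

Critical path: J→R→G→N = 5+8+4+8 = 25, so the finish is 25 days.
The longest chain containing P totals 15 days.
So P can slip 25 − 15 = 10 days.

10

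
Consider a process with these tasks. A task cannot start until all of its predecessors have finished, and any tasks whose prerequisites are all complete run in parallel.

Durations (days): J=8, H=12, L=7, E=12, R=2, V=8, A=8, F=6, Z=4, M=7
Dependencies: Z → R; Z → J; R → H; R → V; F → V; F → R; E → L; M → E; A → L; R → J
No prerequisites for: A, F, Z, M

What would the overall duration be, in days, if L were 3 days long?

22

The binding path is M→E→L = 7+12+7 = 26; finish at 26 days.
L lies on that path, so at 3 days the path becomes 22 days.
That remains the longest chain; total 22 days.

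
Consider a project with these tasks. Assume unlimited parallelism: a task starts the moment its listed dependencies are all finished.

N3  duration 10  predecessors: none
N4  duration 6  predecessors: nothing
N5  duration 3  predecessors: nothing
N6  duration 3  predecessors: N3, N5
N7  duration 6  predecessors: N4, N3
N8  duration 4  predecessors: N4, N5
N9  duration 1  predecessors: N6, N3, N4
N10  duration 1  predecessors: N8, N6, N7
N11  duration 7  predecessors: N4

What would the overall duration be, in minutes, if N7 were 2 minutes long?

14

Baseline: N3→N7→N10 = 10+6+1 = 17 → 17 minutes.
N7 is on the critical path; changing it to 2 makes that path 13 minutes.
New critical path: N3→N6→N9 = 10+3+1 = 14 ⇒ 14 minutes.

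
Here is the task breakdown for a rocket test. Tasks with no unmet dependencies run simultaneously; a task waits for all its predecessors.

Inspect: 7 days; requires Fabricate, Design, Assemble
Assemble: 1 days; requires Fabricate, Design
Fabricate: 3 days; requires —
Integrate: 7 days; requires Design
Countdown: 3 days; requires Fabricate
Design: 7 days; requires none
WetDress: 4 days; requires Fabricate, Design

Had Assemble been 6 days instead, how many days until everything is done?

20

Baseline: Design→Assemble→Inspect = 7+1+7 = 15 → 15 days.
Since Assemble is critical, the +5 change carries straight to that chain (now 20 days).
That remains the longest chain; total 20 days.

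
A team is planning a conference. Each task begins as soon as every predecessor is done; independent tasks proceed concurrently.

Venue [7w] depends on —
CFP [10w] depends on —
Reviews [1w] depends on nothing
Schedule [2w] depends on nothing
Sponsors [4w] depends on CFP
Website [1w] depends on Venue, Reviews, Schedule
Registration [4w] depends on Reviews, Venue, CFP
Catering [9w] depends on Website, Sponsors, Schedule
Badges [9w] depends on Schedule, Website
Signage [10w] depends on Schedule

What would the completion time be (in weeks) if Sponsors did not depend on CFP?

17

Original critical path: CFP→Sponsors→Catering = 10+4+9 = 23 ⇒ 23 weeks.
Without CFP→Sponsors, Sponsors's earliest start moves from 10 to 0.
New critical path: Venue→Website→Catering = 7+1+9 = 17 ⇒ 17 weeks.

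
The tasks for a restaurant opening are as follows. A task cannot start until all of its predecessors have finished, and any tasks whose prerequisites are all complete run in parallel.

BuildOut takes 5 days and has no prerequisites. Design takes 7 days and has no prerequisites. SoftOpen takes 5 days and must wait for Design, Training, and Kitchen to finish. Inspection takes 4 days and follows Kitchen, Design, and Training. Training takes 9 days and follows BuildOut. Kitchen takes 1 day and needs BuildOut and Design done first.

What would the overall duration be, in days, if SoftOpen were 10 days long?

24

Critical path before the change: BuildOut→Training→SoftOpen = 5+9+5 = 19 giving 19 days.
Since SoftOpen is critical, the +5 change carries straight to that chain (now 24 days).
No other chain overtakes it, so the finish is 24 days.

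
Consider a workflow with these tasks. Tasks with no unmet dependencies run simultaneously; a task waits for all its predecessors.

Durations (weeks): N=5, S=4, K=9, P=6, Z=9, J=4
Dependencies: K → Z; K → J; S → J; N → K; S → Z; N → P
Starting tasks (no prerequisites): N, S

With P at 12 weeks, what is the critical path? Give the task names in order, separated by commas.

As given, the longest chain is N→K→Z = 5+9+9 = 23, so the finish is 23 weeks.
The longest path through P is only 11 weeks, so P has float 12.
No other chain overtakes it, so the finish is 23 weeks.

N, K, Z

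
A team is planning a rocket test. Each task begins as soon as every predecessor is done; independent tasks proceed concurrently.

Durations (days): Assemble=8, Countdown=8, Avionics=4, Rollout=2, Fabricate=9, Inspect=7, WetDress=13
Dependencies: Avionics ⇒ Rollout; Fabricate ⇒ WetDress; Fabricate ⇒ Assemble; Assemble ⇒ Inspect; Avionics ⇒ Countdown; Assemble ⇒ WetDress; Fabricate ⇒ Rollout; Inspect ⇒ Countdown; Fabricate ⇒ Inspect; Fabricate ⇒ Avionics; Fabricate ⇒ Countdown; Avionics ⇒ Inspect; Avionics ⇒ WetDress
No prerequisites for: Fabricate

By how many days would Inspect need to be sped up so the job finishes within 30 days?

2

Current finish: 32 days; target: 30.
Inspect is on every critical path, so each day cut from Inspect cuts the finish by one (this holds down to a finish of 30).
Need 32 − 30 = 2 days off Inspect → Inspect becomes 5 days, finish becomes 30.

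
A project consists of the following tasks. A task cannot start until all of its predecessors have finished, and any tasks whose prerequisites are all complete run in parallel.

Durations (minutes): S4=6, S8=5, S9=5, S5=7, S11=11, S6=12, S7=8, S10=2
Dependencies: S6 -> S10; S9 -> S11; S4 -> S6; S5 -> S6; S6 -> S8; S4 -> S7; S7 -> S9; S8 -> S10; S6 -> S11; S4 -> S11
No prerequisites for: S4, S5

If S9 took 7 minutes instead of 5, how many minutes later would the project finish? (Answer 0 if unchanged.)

2

The binding path is S4→S7→S9→S11 = 6+8+5+11 = 30; finish at 30 minutes.
S9 lies on that path, so at 7 minutes the path becomes 32 minutes.
That remains the longest chain; total 32 minutes.
Change in finish: 32 − 30 = +2 minutes.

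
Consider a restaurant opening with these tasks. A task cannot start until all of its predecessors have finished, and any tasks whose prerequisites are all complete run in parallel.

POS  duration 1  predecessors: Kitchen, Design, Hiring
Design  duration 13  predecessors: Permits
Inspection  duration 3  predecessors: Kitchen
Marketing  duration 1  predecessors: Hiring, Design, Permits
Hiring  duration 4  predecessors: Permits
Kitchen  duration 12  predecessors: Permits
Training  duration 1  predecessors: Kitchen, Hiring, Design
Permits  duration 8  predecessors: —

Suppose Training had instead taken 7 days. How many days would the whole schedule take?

28

The binding path is Permits→Kitchen→Inspection = 8+12+3 = 23; finish at 23 days.
Training is off the critical path — its longest chain is 22 days, giving 1 of slack.
New critical path: Permits→Design→Training = 8+13+7 = 28 ⇒ 28 days.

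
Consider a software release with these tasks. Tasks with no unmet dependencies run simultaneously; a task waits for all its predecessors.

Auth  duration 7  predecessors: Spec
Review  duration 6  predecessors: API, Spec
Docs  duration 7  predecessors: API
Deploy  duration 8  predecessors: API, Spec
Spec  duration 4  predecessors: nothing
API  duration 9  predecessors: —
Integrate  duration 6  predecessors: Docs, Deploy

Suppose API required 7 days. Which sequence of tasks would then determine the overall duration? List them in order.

API, Deploy, Integrate

The binding path is API→Deploy→Integrate = 9+8+6 = 23; finish at 23 days.
API is on the critical path; changing it to 7 makes that path 21 days.
The critical path is still API→Deploy→Integrate; finish is now 21 days.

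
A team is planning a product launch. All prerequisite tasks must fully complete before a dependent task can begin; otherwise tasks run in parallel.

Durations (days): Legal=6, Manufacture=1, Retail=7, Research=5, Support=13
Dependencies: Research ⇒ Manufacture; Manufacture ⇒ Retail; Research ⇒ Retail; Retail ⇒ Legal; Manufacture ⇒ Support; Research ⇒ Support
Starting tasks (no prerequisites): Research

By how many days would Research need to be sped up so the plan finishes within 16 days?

Current finish: 19 days; target: 16.
Research is on every critical path, so each day cut from Research cuts the finish by one (this holds down to a finish of 15).
Need 19 − 16 = 3 days off Research → Research becomes 2 days, finish becomes 16.

3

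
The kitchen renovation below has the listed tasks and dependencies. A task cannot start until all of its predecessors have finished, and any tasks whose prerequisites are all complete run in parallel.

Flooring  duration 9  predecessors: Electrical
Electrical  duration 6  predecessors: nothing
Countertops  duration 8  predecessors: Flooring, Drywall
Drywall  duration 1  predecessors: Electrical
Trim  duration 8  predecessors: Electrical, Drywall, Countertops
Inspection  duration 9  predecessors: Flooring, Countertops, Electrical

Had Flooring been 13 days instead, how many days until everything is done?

36

As given, the longest chain is Electrical→Flooring→Countertops→Inspection = 6+9+8+9 = 32, so the finish is 32 days.
Since Flooring is critical, the +4 change carries straight to that chain (now 36 days).
That remains the longest chain; total 36 days.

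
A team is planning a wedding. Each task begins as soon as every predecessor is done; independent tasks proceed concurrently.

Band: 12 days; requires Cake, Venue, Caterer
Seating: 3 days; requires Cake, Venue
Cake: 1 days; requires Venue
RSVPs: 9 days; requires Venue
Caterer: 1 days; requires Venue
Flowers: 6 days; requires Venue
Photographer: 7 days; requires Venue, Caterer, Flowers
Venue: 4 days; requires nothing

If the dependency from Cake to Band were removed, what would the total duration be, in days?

17

With the dependency in place, Venue→Caterer→Band = 4+1+12 = 17 sets the finish at 17 days.
Dropping Cake→Band doesn't change Band's earliest start (5); another predecessor still binds.
After: Venue→Caterer→Band = 4+1+12 = 17 → 17 days.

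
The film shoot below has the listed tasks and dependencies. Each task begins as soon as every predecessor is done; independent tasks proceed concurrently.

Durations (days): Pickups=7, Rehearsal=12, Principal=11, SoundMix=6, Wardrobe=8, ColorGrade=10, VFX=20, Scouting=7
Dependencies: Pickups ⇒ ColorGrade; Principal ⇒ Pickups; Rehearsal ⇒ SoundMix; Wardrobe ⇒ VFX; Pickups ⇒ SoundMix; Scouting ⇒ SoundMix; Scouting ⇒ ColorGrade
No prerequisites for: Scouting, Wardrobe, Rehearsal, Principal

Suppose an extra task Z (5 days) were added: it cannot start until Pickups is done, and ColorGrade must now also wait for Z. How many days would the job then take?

33

Originally the job takes 28 days.
With Z inserted, ColorGrade now waits for max(Scouting, Pickups, Z).
New critical path: Principal→Pickups→Z→ColorGrade = 11+7+5+10 = 33 ⇒ 33 days.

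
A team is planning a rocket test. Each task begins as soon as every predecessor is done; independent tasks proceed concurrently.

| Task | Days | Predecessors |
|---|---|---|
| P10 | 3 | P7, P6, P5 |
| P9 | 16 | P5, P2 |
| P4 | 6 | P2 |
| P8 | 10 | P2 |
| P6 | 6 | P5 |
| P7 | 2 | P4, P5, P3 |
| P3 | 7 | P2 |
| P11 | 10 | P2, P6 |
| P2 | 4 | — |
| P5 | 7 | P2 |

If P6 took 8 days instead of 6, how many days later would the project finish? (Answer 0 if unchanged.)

Actual critical path: P2→P5→P6→P11 = 4+7+6+10 = 27 ⇒ 27 days.
P6 lies on that path, so at 8 days the path becomes 29 days.
That remains the longest chain; total 29 days.
Change in finish: 29 − 27 = +2 days.

2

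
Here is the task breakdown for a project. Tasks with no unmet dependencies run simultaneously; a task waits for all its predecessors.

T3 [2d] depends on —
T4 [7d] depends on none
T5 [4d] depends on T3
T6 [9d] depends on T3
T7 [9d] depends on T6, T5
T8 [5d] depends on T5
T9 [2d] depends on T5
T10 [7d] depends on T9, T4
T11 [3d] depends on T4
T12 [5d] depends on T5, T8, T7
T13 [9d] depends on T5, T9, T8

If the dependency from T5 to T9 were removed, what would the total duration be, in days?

Before: longest chain T3→T6→T7→T12 = 2+9+9+5 = 25, finish 25.
Without T5→T9, T9's earliest start moves from 6 to 0.
New critical path: T3→T6→T7→T12 = 2+9+9+5 = 25 ⇒ 25 days.

25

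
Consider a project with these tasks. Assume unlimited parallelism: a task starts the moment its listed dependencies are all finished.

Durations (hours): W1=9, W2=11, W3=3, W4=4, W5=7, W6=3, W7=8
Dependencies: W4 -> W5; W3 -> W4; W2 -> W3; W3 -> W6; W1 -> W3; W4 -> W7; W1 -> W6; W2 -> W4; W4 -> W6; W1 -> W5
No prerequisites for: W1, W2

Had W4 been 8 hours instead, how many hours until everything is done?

30

Actual critical path: W2→W3→W4→W7 = 11+3+4+8 = 26 ⇒ 26 hours.
W4 lies on that path, so at 8 hours the path becomes 30 hours.
That remains the longest chain; total 30 hours.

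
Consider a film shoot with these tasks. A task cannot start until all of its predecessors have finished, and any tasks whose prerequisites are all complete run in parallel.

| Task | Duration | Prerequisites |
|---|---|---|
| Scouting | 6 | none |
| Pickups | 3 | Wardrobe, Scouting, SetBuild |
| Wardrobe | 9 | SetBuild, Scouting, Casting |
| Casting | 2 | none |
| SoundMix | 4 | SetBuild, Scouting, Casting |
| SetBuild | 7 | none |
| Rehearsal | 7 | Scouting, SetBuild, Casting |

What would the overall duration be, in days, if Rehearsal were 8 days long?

19

Baseline: SetBuild→Wardrobe→Pickups = 7+9+3 = 19 → 19 days.
Rehearsal has 5 days of float (longest path through it is 14).
No other chain overtakes it, so the finish is 19 days.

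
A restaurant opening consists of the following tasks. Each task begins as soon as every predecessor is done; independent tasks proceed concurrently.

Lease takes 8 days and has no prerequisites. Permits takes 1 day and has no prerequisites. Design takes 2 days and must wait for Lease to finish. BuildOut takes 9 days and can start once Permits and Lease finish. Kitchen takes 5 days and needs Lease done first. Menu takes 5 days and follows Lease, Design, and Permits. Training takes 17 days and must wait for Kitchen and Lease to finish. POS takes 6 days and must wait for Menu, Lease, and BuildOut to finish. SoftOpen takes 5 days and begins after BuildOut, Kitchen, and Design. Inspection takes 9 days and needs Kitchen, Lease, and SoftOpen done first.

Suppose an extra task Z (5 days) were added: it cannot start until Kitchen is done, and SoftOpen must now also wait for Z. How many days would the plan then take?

32

Originally the plan takes 31 days.
With Z inserted, SoftOpen now waits for max(BuildOut, Kitchen, Design, Z).
New critical path: Lease→Kitchen→Z→SoftOpen→Inspection = 8+5+5+5+9 = 32 ⇒ 32 days.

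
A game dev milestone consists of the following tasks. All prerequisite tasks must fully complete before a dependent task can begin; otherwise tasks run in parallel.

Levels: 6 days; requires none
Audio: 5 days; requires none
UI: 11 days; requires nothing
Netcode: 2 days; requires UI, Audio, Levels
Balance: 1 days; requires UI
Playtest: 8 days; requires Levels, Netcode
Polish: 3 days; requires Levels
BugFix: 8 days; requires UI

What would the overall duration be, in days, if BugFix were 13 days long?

24

Baseline: UI→Netcode→Playtest = 11+2+8 = 21 → 21 days.
BugFix has 2 days of float (longest path through it is 19).
The binding chain switches to UI→BugFix = 11+13 = 24; finish 24 days.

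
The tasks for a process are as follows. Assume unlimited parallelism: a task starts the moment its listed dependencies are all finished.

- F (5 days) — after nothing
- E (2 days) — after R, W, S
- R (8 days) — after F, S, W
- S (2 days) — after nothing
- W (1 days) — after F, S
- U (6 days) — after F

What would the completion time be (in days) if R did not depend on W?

15

With the dependency in place, F→W→R→E = 5+1+8+2 = 16 sets the finish at 16 days.
Without W→R, R's earliest start moves from 6 to 5.
New critical path: F→R→E = 5+8+2 = 15 ⇒ 15 days.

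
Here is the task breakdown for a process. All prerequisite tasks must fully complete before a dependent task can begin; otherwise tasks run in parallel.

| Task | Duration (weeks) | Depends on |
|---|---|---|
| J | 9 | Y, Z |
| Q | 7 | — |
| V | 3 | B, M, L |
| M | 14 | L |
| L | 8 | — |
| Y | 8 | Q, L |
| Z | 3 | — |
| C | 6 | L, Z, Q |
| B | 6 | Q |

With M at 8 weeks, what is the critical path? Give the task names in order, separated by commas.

L, Y, J

The binding path is L→M→V = 8+14+3 = 25; finish at 25 weeks.
M is on the critical path; changing it to 8 makes that path 19 weeks.
The binding chain switches to L→Y→J = 8+8+9 = 25; finish 25 weeks.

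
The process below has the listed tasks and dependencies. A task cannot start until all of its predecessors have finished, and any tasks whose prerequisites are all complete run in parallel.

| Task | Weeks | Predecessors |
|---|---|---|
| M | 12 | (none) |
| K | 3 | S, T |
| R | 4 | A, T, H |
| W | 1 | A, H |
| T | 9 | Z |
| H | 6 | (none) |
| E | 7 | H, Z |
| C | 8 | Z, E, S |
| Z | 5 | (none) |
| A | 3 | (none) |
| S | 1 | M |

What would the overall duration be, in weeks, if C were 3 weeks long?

18

The binding path is H→E→C = 6+7+8 = 21; finish at 21 weeks.
C is on the critical path; changing it to 3 makes that path 16 weeks.
New critical path: Z→T→R = 5+9+4 = 18 ⇒ 18 weeks.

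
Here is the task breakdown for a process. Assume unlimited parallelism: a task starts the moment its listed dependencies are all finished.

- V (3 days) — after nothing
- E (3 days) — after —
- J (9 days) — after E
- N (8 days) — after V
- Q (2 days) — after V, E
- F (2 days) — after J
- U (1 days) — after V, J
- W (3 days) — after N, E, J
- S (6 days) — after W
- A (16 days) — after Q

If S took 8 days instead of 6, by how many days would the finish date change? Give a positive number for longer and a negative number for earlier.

2

The binding path is E→J→W→S = 3+9+3+6 = 21; finish at 21 days.
S is on the critical path; changing it to 8 makes that path 23 days.
No other chain overtakes it, so the finish is 23 days.
Change in finish: 23 − 21 = +2 days.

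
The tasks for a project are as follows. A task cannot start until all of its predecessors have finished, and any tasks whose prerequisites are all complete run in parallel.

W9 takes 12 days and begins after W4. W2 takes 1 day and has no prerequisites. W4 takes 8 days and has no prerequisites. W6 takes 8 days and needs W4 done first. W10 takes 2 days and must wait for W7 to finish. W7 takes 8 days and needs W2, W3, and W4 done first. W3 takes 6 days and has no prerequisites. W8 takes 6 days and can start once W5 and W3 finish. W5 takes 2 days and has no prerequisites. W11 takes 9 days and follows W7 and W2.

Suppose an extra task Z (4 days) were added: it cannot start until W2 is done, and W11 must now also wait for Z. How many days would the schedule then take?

25

Originally the schedule takes 25 days.
With Z inserted, W11 now waits for max(W7, W2, Z).
New critical path: W4→W7→W11 = 8+8+9 = 25 ⇒ 25 days.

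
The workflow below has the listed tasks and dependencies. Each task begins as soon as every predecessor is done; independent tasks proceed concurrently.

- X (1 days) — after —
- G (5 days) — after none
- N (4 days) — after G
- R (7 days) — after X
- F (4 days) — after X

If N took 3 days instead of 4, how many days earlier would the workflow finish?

1

Baseline: G→N = 5+4 = 9 → 9 days.
N is on the critical path; changing it to 3 makes that path 8 days.
The binding chain switches to X→R = 1+7 = 8; finish 8 days.
Change in finish: 8 − 9 = -1 days.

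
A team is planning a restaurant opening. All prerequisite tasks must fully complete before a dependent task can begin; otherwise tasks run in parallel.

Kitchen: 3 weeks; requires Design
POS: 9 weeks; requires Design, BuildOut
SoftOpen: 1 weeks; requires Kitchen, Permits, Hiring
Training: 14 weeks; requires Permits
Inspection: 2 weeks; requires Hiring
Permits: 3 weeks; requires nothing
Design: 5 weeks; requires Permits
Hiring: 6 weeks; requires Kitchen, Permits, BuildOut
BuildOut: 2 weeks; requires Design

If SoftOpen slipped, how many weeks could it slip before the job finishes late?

1

The longest chain is Permits→Design→BuildOut→POS = 3+5+2+9 = 19; overall finish 19 weeks.
SoftOpen finishes as early as 18 and must finish by 19.
Float = 19 − 18 = 1.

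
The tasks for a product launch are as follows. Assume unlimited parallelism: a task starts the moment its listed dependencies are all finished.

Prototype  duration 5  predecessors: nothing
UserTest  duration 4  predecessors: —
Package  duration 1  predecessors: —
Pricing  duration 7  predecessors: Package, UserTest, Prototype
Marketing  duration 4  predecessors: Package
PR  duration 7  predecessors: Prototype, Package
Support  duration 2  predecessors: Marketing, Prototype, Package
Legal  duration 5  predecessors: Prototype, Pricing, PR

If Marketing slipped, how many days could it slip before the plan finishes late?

10

Critical path: Prototype→Pricing→Legal = 5+7+5 = 17, so the finish is 17 days.
Marketing finishes as early as 5 and must finish by 15.
So Marketing can slip 15 − 5 = 10 days.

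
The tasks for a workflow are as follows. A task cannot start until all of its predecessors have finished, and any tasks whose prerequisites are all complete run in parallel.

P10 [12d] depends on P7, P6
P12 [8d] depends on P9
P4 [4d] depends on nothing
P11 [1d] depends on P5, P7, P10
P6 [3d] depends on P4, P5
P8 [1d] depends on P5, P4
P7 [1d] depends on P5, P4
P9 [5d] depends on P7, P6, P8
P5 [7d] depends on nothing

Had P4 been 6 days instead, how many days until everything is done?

As given, the longest chain is P5→P6→P9→P12 = 7+3+5+8 = 23, so the finish is 23 days.
P4 is off the critical path — its longest chain is 20 days, giving 3 of slack.
That remains the longest chain; total 23 days.

23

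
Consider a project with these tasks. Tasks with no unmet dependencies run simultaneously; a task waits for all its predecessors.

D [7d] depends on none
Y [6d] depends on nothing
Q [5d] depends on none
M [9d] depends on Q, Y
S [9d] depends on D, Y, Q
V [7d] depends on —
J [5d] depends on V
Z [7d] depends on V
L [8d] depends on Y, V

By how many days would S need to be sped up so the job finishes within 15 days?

Current finish: 16 days; target: 15.
S is on every critical path, so each day cut from S cuts the finish by one (this holds down to a finish of 15).
Need 16 − 15 = 1 day off S → S becomes 8 days, finish becomes 15.

1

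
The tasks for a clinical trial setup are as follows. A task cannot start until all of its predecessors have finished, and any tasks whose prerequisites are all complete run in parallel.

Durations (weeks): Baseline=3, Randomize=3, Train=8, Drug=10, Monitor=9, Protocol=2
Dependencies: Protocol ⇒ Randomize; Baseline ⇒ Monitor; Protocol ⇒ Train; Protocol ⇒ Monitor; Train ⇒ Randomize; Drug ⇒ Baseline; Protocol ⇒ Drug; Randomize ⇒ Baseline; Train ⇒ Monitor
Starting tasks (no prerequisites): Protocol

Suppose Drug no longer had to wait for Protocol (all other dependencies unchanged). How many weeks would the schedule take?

25

With the dependency in place, Protocol→Train→Randomize→Baseline→Monitor = 2+8+3+3+9 = 25 sets the finish at 25 weeks.
Without Protocol→Drug, Drug's earliest start moves from 2 to 0.
New critical path: Protocol→Train→Randomize→Baseline→Monitor = 2+8+3+3+9 = 25 ⇒ 25 weeks.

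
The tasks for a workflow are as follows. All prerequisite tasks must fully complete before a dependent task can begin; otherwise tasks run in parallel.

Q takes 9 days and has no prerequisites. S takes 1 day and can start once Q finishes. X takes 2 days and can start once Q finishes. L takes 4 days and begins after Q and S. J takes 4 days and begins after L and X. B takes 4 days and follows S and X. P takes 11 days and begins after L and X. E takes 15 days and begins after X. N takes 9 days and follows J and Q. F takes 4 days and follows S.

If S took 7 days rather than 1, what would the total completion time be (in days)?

33

As given, the longest chain is Q→S→L→J→N = 9+1+4+4+9 = 27, so the finish is 27 days.
Since S is critical, the +6 change carries straight to that chain (now 33 days).
The critical path is still Q→S→L→J→N; finish is now 33 days.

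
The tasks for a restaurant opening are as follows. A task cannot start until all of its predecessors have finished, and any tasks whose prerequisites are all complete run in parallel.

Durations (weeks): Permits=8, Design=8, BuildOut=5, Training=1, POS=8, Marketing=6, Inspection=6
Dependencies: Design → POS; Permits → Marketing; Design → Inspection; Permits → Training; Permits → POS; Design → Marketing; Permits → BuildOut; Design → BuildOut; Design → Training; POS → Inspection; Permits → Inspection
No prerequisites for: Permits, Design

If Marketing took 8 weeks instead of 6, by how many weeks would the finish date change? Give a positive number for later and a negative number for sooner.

The binding path is Permits→POS→Inspection = 8+8+6 = 22; finish at 22 weeks.
The longest path through Marketing is only 14 weeks, so Marketing has float 8.
No other chain overtakes it, so the finish is 22 weeks.
Change in finish: 22 − 22 = +0 weeks.

0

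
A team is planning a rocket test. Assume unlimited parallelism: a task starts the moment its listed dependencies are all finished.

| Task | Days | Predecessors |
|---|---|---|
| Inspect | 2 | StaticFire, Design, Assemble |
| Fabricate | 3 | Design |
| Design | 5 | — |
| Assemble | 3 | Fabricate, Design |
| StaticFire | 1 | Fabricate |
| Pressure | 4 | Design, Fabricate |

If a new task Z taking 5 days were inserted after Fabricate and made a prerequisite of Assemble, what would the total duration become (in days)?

18

Originally the rocket test takes 13 days.
With Z inserted, Assemble now waits for max(Fabricate, Design, Z).
New critical path: Design→Fabricate→Z→Assemble→Inspect = 5+3+5+3+2 = 18 ⇒ 18 days.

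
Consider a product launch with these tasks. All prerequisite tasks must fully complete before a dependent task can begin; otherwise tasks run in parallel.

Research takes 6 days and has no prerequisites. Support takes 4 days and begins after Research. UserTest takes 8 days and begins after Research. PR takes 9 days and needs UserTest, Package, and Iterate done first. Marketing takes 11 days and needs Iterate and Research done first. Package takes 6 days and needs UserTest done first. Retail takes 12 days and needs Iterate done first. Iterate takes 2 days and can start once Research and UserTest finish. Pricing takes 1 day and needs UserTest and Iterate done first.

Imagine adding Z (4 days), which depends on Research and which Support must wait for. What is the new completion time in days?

Originally the plan takes 29 days.
With Z inserted, Support now waits for max(Research, Z).
New critical path: Research→UserTest→Package→PR = 6+8+6+9 = 29 ⇒ 29 days.

29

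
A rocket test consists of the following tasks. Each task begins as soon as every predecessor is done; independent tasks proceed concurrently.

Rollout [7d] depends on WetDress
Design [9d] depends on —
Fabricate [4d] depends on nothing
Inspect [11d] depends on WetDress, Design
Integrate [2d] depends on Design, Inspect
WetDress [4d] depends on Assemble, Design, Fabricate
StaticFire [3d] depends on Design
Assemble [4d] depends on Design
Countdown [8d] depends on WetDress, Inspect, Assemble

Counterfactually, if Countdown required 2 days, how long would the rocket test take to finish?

Critical path before the change: Design→Assemble→WetDress→Inspect→Countdown = 9+4+4+11+8 = 36 giving 36 days.
Countdown is on the critical path; changing it to 2 makes that path 30 days.
New critical path: Design→Assemble→WetDress→Inspect→Integrate = 9+4+4+11+2 = 30 ⇒ 30 days.

30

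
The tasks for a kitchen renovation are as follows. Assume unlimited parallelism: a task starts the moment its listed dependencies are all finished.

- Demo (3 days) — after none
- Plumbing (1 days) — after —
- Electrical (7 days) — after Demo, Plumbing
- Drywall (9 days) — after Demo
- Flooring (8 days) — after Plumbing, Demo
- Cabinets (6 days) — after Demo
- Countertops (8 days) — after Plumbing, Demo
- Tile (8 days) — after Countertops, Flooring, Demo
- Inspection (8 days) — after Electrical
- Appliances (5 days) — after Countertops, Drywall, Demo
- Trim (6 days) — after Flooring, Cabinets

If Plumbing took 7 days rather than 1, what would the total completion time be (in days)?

23

Critical path before the change: Demo→Flooring→Tile = 3+8+8 = 19 giving 19 days.
Plumbing has 2 days of float (longest path through it is 17).
Now Plumbing→Flooring→Tile = 7+8+8 = 23 is longest, so the finish becomes 23 days.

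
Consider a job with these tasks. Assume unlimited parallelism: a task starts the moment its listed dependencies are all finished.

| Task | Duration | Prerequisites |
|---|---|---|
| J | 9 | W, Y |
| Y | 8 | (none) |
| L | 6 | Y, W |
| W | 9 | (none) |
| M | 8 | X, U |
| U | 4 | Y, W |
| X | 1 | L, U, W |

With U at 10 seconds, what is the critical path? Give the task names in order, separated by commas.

W, U, X, M

Actual critical path: W→L→X→M = 9+6+1+8 = 24 ⇒ 24 seconds.
The longest path through U is only 22 seconds, so U has float 2.
Now W→U→X→M = 9+10+1+8 = 28 is longest, so the finish becomes 28 seconds.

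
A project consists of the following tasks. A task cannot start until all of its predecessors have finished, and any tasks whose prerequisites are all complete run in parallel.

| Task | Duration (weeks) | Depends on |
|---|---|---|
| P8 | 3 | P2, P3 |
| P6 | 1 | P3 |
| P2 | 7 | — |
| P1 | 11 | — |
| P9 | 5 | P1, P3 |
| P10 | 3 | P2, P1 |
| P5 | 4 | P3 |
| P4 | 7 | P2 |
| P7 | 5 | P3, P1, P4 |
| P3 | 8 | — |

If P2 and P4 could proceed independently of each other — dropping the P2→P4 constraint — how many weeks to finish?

With the dependency in place, P2→P4→P7 = 7+7+5 = 19 sets the finish at 19 weeks.
Without P2→P4, P4's earliest start moves from 7 to 0.
New critical path: P1→P7 = 11+5 = 16 ⇒ 16 weeks.

16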